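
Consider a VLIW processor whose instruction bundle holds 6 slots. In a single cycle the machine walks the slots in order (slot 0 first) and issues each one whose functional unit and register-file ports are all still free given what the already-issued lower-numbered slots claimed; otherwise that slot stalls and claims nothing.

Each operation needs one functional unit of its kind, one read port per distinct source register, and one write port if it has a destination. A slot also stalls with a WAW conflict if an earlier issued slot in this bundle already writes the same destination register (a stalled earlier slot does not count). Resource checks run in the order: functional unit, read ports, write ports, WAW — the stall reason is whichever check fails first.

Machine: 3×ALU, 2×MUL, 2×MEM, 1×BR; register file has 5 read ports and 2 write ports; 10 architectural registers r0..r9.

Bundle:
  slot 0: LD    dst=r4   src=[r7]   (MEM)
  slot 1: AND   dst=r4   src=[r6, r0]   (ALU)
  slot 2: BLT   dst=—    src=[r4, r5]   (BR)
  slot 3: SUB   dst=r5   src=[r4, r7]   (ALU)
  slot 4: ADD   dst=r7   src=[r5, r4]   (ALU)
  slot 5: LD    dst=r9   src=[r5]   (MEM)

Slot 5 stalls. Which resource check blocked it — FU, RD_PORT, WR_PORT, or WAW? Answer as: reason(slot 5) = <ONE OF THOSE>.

[0] MEM needs rd=1 wr=1: ok; after: ALU=3 MUL=2 MEM=1 BR=1, R=4, W=1
[1] ALU needs rd=2 wr=1: WAW; after: ALU=3 MUL=2 MEM=1 BR=1, R=4, W=1
[2] BR needs rd=2 wr=0: ok; after: ALU=3 MUL=2 MEM=1 BR=0, R=2, W=1
[3] ALU needs rd=2 wr=1: ok; after: ALU=2 MUL=2 MEM=1 BR=0, R=0, W=0
[4] ALU needs rd=2 wr=1: RD_PORT; after: ALU=2 MUL=2 MEM=1 BR=0, R=0, W=0
[5] MEM needs rd=1 wr=1: RD_PORT; after: ALU=2 MUL=2 MEM=1 BR=0, R=0, W=0

reason(slot 5) = RD_PORT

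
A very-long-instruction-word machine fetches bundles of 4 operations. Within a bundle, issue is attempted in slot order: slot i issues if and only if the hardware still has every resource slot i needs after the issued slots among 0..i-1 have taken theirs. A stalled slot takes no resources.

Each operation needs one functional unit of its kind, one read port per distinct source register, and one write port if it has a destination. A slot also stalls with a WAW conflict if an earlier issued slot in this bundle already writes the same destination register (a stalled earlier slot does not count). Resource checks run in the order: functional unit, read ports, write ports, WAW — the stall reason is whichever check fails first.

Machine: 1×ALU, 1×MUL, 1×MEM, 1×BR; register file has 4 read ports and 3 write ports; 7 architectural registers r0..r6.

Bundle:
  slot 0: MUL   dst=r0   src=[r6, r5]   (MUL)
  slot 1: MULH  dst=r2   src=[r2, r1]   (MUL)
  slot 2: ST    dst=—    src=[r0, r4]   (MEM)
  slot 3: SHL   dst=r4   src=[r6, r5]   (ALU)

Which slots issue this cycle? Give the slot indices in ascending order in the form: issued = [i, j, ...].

slot 0 (MUL): ISSUE — free A1,Mu0,Ld1,B1 rp2 wp2
slot 1 (MUL): stall FU — free A1,Mu0,Ld1,B1 rp2 wp2
slot 2 (MEM): ISSUE — free A1,Mu0,Ld0,B1 rp0 wp2
slot 3 (ALU): stall RD_PORT — free A1,Mu0,Ld0,B1 rp0 wp2

issued = [0, 2]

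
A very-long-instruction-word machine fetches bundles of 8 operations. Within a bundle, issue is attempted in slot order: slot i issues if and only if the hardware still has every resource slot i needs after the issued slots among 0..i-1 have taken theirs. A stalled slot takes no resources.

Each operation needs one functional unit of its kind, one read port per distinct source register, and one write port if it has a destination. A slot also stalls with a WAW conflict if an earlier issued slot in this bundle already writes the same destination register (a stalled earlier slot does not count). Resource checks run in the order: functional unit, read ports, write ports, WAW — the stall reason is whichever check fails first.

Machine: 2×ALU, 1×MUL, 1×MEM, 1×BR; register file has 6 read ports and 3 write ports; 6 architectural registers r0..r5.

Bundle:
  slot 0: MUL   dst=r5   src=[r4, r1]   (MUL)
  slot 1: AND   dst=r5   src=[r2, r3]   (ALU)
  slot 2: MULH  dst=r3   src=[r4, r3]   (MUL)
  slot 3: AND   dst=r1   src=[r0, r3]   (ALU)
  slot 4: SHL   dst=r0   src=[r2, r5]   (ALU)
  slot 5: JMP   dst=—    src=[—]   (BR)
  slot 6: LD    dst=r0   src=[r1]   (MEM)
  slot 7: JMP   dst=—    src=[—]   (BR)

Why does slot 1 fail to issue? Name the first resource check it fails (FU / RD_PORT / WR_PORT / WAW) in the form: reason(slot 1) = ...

reason(slot 1) = WAW

  0. MUL→r5 ⇒ go  {2A/0Mu/1Ld/1B | 4r 2w}
  1. ALU→r5 ⇒ no(WAW)  {2A/0Mu/1Ld/1B | 4r 2w}
  2. MUL→r3 ⇒ no(FU)  {2A/0Mu/1Ld/1B | 4r 2w}
  3. ALU→r1 ⇒ go  {1A/0Mu/1Ld/1B | 2r 1w}
  4. ALU→r0 ⇒ go  {0A/0Mu/1Ld/1B | 0r 0w}
  5. BR ⇒ go  {0A/0Mu/1Ld/0B | 0r 0w}
  6. MEM→r0 ⇒ no(RD_PORT)  {0A/0Mu/1Ld/0B | 0r 0w}
  7. BR ⇒ no(FU)  {0A/0Mu/1Ld/0B | 0r 0w}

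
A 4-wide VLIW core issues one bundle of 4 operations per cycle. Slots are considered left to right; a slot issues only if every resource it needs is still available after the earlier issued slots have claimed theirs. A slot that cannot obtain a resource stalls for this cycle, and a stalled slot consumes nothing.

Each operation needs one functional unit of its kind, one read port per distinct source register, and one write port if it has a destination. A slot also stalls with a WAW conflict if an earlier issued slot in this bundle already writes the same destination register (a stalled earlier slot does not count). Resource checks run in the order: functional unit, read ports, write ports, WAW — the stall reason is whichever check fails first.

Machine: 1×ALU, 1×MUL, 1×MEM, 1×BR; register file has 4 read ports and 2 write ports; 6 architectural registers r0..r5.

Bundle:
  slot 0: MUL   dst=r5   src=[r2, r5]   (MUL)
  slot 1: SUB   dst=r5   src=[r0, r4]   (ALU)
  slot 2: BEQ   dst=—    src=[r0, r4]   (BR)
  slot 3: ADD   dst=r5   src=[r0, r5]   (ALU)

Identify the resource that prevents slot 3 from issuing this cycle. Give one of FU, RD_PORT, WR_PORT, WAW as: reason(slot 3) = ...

reason(slot 3) = RD_PORT

  0. MUL→r5 ⇒ go  {1A/0Mu/1Ld/1B | 2r 1w}
  1. ALU→r5 ⇒ no(WAW)  {1A/0Mu/1Ld/1B | 2r 1w}
  2. BR ⇒ go  {1A/0Mu/1Ld/0B | 0r 1w}
  3. ALU→r5 ⇒ no(RD_PORT)  {1A/0Mu/1Ld/0B | 0r 1w}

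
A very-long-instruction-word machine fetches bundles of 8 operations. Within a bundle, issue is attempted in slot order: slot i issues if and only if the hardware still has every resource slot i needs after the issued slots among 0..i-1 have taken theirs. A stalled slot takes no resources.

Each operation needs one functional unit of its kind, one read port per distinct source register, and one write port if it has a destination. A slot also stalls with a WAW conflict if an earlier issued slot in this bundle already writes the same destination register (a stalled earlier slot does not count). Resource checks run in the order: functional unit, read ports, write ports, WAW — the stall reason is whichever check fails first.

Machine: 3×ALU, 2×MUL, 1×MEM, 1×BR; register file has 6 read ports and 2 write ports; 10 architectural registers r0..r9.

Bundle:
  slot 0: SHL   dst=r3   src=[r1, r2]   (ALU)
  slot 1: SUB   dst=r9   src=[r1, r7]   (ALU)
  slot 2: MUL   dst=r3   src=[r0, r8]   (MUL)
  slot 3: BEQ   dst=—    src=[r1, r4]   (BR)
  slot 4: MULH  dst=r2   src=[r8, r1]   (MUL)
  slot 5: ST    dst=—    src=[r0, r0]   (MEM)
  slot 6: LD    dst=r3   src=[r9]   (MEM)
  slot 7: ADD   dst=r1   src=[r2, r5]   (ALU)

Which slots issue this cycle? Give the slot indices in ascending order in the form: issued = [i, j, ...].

issued = [0, 1, 3]

#0 ALU src=r1,r2 dispatched  <A:2 Mu:2 Ld:1 B:1 rd:4 wr:1>
#1 ALU src=r1,r7 dispatched  <A:1 Mu:2 Ld:1 B:1 rd:2 wr:0>
#2 MUL src=r0,r8 held:WR_PORT  <A:1 Mu:2 Ld:1 B:1 rd:2 wr:0>
#3 BR src=r1,r4 dispatched  <A:1 Mu:2 Ld:1 B:0 rd:0 wr:0>
#4 MUL src=r8,r1 held:RD_PORT  <A:1 Mu:2 Ld:1 B:0 rd:0 wr:0>
#5 MEM src=r0,r0 held:RD_PORT  <A:1 Mu:2 Ld:1 B:0 rd:0 wr:0>
#6 MEM src=r9 held:RD_PORT  <A:1 Mu:2 Ld:1 B:0 rd:0 wr:0>
#7 ALU src=r2,r5 held:RD_PORT  <A:1 Mu:2 Ld:1 B:0 rd:0 wr:0>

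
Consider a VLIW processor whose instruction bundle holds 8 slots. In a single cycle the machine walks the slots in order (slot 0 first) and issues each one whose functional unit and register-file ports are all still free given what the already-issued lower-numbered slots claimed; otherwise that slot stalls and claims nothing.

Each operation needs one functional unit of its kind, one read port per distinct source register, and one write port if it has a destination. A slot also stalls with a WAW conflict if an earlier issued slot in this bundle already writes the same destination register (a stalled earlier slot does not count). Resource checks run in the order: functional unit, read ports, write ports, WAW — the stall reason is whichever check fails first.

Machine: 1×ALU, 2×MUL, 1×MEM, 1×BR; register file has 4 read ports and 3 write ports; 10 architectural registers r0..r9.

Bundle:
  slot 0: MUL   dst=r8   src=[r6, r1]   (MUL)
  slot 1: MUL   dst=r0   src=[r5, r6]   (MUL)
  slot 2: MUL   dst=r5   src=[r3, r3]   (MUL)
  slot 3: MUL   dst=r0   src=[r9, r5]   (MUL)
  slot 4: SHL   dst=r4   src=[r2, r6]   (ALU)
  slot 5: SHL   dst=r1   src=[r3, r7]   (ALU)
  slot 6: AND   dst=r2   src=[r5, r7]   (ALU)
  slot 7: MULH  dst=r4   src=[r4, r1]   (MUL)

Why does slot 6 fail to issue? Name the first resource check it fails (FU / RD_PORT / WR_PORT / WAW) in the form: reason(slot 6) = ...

(0) want 1×MUL +2rd +1wr — yes → AL1|MU1|ME1|BR1|rd2|wr2
(1) want 1×MUL +2rd +1wr — yes → AL1|MU0|ME1|BR1|rd0|wr1
(2) want 1×MUL +1rd +1wr — FU → AL1|MU0|ME1|BR1|rd0|wr1
(3) want 1×MUL +2rd +1wr — FU → AL1|MU0|ME1|BR1|rd0|wr1
(4) want 1×ALU +2rd +1wr — RD_PORT → AL1|MU0|ME1|BR1|rd0|wr1
(5) want 1×ALU +2rd +1wr — RD_PORT → AL1|MU0|ME1|BR1|rd0|wr1
(6) want 1×ALU +2rd +1wr — RD_PORT → AL1|MU0|ME1|BR1|rd0|wr1
(7) want 1×MUL +2rd +1wr — FU → AL1|MU0|ME1|BR1|rd0|wr1

reason(slot 6) = RD_PORT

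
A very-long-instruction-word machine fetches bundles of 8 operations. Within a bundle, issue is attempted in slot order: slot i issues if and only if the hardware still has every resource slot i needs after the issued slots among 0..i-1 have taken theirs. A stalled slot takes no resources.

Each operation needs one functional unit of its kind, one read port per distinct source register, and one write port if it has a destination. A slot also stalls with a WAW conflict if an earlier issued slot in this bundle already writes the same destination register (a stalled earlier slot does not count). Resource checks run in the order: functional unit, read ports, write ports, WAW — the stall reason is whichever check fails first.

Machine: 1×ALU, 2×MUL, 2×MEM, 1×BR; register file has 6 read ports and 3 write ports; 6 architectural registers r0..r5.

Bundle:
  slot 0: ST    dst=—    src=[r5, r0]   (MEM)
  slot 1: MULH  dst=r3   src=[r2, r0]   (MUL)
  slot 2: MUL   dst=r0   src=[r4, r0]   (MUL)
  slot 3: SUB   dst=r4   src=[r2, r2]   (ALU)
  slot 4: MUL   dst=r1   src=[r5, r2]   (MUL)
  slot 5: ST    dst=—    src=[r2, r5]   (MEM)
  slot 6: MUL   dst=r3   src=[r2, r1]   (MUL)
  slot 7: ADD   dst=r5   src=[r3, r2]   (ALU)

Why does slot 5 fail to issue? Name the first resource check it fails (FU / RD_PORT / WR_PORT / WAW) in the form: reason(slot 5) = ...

slot 0 (MEM): ISSUE — free A1,Mu2,Ld1,B1 rp4 wp3
slot 1 (MUL): ISSUE — free A1,Mu1,Ld1,B1 rp2 wp2
slot 2 (MUL): ISSUE — free A1,Mu0,Ld1,B1 rp0 wp1
slot 3 (ALU): stall RD_PORT — free A1,Mu0,Ld1,B1 rp0 wp1
slot 4 (MUL): stall FU — free A1,Mu0,Ld1,B1 rp0 wp1
slot 5 (MEM): stall RD_PORT — free A1,Mu0,Ld1,B1 rp0 wp1
slot 6 (MUL): stall FU — free A1,Mu0,Ld1,B1 rp0 wp1
slot 7 (ALU): stall RD_PORT — free A1,Mu0,Ld1,B1 rp0 wp1

reason(slot 5) = RD_PORT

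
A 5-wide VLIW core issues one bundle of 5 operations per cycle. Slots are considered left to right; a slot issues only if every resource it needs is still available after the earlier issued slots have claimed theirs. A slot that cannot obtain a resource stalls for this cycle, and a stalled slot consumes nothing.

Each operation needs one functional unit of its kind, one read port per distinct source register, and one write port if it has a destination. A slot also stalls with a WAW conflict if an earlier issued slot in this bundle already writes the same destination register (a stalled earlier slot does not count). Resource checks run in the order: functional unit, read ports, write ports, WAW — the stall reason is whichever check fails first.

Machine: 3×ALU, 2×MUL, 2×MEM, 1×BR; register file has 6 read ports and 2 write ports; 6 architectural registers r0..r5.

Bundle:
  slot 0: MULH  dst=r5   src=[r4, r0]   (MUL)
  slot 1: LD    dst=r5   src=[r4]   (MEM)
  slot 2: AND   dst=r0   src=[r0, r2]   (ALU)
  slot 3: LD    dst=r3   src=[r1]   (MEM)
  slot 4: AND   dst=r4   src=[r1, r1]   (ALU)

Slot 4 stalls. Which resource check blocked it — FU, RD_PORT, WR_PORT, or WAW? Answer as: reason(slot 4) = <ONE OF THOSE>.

reason(slot 4) = WR_PORT

slot 0 (MUL): ISSUE — free A3,Mu1,Ld2,B1 rp4 wp1
slot 1 (MEM): stall WAW — free A3,Mu1,Ld2,B1 rp4 wp1
slot 2 (ALU): ISSUE — free A2,Mu1,Ld2,B1 rp2 wp0
slot 3 (MEM): stall WR_PORT — free A2,Mu1,Ld2,B1 rp2 wp0
slot 4 (ALU): stall WR_PORT — free A2,Mu1,Ld2,B1 rp2 wp0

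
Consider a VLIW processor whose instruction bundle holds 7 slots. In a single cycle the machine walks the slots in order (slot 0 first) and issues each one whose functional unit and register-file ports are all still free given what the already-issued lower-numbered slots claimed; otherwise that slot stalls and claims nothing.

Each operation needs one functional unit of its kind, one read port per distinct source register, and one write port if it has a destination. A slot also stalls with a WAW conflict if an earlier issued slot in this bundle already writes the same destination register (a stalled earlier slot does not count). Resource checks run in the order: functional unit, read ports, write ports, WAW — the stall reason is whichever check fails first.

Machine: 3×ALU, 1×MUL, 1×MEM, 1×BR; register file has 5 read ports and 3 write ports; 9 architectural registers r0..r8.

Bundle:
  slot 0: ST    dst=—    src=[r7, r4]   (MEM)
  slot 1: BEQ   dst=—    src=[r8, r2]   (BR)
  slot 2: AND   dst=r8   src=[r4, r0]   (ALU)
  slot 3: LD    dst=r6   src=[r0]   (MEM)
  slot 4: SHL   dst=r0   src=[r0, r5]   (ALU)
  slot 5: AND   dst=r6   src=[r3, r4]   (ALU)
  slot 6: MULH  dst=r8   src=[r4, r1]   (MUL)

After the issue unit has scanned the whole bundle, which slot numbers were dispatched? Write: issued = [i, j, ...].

issued = [0, 1]

  0. MEM ⇒ go  {3A/1Mu/0Ld/1B | 3r 3w}
  1. BR ⇒ go  {3A/1Mu/0Ld/0B | 1r 3w}
  2. ALU→r8 ⇒ no(RD_PORT)  {3A/1Mu/0Ld/0B | 1r 3w}
  3. MEM→r6 ⇒ no(FU)  {3A/1Mu/0Ld/0B | 1r 3w}
  4. ALU→r0 ⇒ no(RD_PORT)  {3A/1Mu/0Ld/0B | 1r 3w}
  5. ALU→r6 ⇒ no(RD_PORT)  {3A/1Mu/0Ld/0B | 1r 3w}
  6. MUL→r8 ⇒ no(RD_PORT)  {3A/1Mu/0Ld/0B | 1r 3w}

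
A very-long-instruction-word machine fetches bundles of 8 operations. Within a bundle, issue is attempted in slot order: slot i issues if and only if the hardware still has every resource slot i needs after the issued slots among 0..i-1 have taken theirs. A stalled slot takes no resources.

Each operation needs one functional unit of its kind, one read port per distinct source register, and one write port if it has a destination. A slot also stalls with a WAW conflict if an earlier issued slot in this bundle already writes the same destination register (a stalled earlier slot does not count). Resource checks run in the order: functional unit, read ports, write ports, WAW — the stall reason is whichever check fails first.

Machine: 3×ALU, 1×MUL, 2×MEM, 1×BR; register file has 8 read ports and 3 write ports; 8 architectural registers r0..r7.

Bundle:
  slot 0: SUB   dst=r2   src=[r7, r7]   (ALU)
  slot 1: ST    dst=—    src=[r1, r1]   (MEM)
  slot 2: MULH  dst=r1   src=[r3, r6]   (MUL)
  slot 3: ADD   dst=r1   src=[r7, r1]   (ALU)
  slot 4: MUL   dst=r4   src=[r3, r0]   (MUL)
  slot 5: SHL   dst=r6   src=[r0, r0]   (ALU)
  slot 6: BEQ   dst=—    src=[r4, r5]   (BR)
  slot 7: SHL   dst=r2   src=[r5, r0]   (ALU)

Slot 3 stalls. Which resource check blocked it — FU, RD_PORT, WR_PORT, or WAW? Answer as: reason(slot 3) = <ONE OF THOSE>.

(0) want 1×ALU +1rd +1wr — yes → AL2|MU1|ME2|BR1|rd7|wr2
(1) want 1×MEM +1rd +0wr — yes → AL2|MU1|ME1|BR1|rd6|wr2
(2) want 1×MUL +2rd +1wr — yes → AL2|MU0|ME1|BR1|rd4|wr1
(3) want 1×ALU +2rd +1wr — WAW → AL2|MU0|ME1|BR1|rd4|wr1
(4) want 1×MUL +2rd +1wr — FU → AL2|MU0|ME1|BR1|rd4|wr1
(5) want 1×ALU +1rd +1wr — yes → AL1|MU0|ME1|BR1|rd3|wr0
(6) want 1×BR +2rd +0wr — yes → AL1|MU0|ME1|BR0|rd1|wr0
(7) want 1×ALU +2rd +1wr — RD_PORT → AL1|MU0|ME1|BR0|rd1|wr0

reason(slot 3) = WAW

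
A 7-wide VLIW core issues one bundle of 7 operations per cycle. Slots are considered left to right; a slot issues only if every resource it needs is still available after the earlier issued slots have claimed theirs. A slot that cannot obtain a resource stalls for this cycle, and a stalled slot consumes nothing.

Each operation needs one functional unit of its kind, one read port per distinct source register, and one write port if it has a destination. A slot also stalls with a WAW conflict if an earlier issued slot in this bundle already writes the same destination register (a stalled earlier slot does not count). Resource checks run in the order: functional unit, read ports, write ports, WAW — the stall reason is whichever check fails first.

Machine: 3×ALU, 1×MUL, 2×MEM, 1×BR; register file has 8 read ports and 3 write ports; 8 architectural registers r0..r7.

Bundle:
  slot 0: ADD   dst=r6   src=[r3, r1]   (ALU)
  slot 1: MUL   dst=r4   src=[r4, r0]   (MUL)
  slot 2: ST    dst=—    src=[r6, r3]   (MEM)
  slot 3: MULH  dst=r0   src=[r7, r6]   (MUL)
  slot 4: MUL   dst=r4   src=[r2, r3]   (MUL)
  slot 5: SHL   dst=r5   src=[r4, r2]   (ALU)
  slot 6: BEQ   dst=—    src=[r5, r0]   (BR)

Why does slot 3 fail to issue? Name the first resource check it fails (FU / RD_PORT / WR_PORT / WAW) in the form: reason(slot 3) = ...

  0. ALU→r6 ⇒ go  {2A/1Mu/2Ld/1B | 6r 2w}
  1. MUL→r4 ⇒ go  {2A/0Mu/2Ld/1B | 4r 1w}
  2. MEM ⇒ go  {2A/0Mu/1Ld/1B | 2r 1w}
  3. MUL→r0 ⇒ no(FU)  {2A/0Mu/1Ld/1B | 2r 1w}
  4. MUL→r4 ⇒ no(FU)  {2A/0Mu/1Ld/1B | 2r 1w}
  5. ALU→r5 ⇒ go  {1A/0Mu/1Ld/1B | 0r 0w}
  6. BR ⇒ no(RD_PORT)  {1A/0Mu/1Ld/1B | 0r 0w}

reason(slot 3) = FU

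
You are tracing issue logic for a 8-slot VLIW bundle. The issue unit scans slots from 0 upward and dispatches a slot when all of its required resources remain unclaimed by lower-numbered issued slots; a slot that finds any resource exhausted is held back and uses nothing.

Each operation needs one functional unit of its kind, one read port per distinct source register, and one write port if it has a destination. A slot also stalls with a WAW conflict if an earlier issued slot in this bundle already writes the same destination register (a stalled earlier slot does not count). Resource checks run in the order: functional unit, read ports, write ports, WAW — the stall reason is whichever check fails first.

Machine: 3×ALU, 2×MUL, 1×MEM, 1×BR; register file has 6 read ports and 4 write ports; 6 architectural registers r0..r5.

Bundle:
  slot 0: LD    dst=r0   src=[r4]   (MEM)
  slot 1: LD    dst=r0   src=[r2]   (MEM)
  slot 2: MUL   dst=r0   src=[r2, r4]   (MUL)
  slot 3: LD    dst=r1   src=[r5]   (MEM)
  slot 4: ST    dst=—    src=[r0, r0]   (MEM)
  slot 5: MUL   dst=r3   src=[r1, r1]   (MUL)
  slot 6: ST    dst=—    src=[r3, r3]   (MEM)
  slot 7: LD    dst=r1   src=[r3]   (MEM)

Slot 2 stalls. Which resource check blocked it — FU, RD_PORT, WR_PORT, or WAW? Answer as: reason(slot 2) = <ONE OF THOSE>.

[0] MEM needs rd=1 wr=1: ok; after: ALU=3 MUL=2 MEM=0 BR=1, R=5, W=3
[1] MEM needs rd=1 wr=1: FU; after: ALU=3 MUL=2 MEM=0 BR=1, R=5, W=3
[2] MUL needs rd=2 wr=1: WAW; after: ALU=3 MUL=2 MEM=0 BR=1, R=5, W=3
[3] MEM needs rd=1 wr=1: FU; after: ALU=3 MUL=2 MEM=0 BR=1, R=5, W=3
[4] MEM needs rd=1 wr=0: FU; after: ALU=3 MUL=2 MEM=0 BR=1, R=5, W=3
[5] MUL needs rd=1 wr=1: ok; after: ALU=3 MUL=1 MEM=0 BR=1, R=4, W=2
[6] MEM needs rd=1 wr=0: FU; after: ALU=3 MUL=1 MEM=0 BR=1, R=4, W=2
[7] MEM needs rd=1 wr=1: FU; after: ALU=3 MUL=1 MEM=0 BR=1, R=4, W=2

reason(slot 2) = WAW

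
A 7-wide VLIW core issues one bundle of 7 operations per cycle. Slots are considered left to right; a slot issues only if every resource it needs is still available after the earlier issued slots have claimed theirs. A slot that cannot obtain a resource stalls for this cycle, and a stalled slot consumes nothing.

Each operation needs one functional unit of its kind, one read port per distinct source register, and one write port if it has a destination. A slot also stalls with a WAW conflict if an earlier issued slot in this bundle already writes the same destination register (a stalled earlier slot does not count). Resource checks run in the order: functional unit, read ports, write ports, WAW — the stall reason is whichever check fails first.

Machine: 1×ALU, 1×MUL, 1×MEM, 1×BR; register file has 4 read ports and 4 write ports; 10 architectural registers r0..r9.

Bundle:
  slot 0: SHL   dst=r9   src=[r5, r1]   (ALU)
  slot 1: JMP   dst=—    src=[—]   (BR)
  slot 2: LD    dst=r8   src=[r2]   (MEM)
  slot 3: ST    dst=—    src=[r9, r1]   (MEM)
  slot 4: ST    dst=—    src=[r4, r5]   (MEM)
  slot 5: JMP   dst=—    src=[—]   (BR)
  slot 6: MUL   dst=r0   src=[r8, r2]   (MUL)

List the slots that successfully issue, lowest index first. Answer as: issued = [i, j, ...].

  0. ALU→r9 ⇒ go  {0A/1Mu/1Ld/1B | 2r 3w}
  1. BR ⇒ go  {0A/1Mu/1Ld/0B | 2r 3w}
  2. MEM→r8 ⇒ go  {0A/1Mu/0Ld/0B | 1r 2w}
  3. MEM ⇒ no(FU)  {0A/1Mu/0Ld/0B | 1r 2w}
  4. MEM ⇒ no(FU)  {0A/1Mu/0Ld/0B | 1r 2w}
  5. BR ⇒ no(FU)  {0A/1Mu/0Ld/0B | 1r 2w}
  6. MUL→r0 ⇒ no(RD_PORT)  {0A/1Mu/0Ld/0B | 1r 2w}

issued = [0, 1, 2]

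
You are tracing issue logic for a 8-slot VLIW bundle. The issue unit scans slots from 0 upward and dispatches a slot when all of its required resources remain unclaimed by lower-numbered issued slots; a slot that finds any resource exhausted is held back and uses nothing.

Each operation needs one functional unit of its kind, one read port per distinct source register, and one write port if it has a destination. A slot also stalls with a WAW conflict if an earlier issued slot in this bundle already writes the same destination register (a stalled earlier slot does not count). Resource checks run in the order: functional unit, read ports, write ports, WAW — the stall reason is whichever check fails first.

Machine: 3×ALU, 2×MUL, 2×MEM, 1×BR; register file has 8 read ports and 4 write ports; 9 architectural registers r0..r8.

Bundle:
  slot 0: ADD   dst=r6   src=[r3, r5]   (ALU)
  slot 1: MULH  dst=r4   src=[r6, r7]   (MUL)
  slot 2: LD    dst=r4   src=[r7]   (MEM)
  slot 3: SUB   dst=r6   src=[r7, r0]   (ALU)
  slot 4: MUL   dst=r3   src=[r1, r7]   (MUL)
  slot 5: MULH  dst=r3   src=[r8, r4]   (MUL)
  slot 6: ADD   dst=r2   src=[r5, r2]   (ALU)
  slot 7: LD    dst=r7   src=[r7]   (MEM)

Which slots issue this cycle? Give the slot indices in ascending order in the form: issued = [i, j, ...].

issued = [0, 1, 4, 6]

(0) want 1×ALU +2rd +1wr — yes → AL2|MU2|ME2|BR1|rd6|wr3
(1) want 1×MUL +2rd +1wr — yes → AL2|MU1|ME2|BR1|rd4|wr2
(2) want 1×MEM +1rd +1wr — WAW → AL2|MU1|ME2|BR1|rd4|wr2
(3) want 1×ALU +2rd +1wr — WAW → AL2|MU1|ME2|BR1|rd4|wr2
(4) want 1×MUL +2rd +1wr — yes → AL2|MU0|ME2|BR1|rd2|wr1
(5) want 1×MUL +2rd +1wr — FU → AL2|MU0|ME2|BR1|rd2|wr1
(6) want 1×ALU +2rd +1wr — yes → AL1|MU0|ME2|BR1|rd0|wr0
(7) want 1×MEM +1rd +1wr — RD_PORT → AL1|MU0|ME2|BR1|rd0|wr0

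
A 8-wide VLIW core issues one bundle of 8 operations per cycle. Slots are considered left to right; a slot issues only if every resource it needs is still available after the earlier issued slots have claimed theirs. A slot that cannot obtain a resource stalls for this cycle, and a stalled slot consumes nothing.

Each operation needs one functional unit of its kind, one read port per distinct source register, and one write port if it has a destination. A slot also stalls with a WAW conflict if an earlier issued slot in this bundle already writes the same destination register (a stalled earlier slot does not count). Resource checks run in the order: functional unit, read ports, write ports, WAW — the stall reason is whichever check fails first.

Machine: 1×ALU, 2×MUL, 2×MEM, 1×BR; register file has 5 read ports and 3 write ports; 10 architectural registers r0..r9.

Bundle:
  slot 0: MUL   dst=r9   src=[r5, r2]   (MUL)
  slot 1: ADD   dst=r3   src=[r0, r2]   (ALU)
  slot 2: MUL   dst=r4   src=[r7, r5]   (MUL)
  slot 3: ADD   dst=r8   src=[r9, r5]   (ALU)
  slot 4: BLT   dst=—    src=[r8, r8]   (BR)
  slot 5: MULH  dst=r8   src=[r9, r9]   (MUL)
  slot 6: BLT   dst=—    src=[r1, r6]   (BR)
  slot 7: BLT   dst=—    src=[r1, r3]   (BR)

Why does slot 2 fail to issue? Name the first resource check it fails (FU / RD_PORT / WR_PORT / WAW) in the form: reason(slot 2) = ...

reason(slot 2) = RD_PORT

slot 0 (MUL): ISSUE — free A1,Mu1,Ld2,B1 rp3 wp2
slot 1 (ALU): ISSUE — free A0,Mu1,Ld2,B1 rp1 wp1
slot 2 (MUL): stall RD_PORT — free A0,Mu1,Ld2,B1 rp1 wp1
slot 3 (ALU): stall FU — free A0,Mu1,Ld2,B1 rp1 wp1
slot 4 (BR): ISSUE — free A0,Mu1,Ld2,B0 rp0 wp1
slot 5 (MUL): stall RD_PORT — free A0,Mu1,Ld2,B0 rp0 wp1
slot 6 (BR): stall FU — free A0,Mu1,Ld2,B0 rp0 wp1
slot 7 (BR): stall FU — free A0,Mu1,Ld2,B0 rp0 wp1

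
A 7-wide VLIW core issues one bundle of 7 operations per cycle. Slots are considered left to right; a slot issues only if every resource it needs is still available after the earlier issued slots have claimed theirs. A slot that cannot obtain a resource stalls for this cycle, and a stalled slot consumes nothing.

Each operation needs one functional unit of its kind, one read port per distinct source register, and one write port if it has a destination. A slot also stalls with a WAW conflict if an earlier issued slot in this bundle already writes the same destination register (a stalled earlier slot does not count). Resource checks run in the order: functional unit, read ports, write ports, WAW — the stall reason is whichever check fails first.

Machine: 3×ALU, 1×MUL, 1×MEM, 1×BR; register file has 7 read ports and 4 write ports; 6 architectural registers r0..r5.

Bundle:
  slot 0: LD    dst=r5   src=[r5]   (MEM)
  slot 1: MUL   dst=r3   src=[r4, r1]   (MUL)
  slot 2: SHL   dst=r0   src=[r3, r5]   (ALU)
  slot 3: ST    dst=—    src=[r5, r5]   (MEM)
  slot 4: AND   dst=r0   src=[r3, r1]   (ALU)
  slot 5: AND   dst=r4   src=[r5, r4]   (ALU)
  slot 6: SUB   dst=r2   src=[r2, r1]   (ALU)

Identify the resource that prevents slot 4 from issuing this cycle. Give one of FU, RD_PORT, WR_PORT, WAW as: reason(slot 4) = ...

slot 0 (MEM): ISSUE — free A3,Mu1,Ld0,B1 rp6 wp3
slot 1 (MUL): ISSUE — free A3,Mu0,Ld0,B1 rp4 wp2
slot 2 (ALU): ISSUE — free A2,Mu0,Ld0,B1 rp2 wp1
slot 3 (MEM): stall FU — free A2,Mu0,Ld0,B1 rp2 wp1
slot 4 (ALU): stall WAW — free A2,Mu0,Ld0,B1 rp2 wp1
slot 5 (ALU): ISSUE — free A1,Mu0,Ld0,B1 rp0 wp0
slot 6 (ALU): stall RD_PORT — free A1,Mu0,Ld0,B1 rp0 wp0

reason(slot 4) = WAW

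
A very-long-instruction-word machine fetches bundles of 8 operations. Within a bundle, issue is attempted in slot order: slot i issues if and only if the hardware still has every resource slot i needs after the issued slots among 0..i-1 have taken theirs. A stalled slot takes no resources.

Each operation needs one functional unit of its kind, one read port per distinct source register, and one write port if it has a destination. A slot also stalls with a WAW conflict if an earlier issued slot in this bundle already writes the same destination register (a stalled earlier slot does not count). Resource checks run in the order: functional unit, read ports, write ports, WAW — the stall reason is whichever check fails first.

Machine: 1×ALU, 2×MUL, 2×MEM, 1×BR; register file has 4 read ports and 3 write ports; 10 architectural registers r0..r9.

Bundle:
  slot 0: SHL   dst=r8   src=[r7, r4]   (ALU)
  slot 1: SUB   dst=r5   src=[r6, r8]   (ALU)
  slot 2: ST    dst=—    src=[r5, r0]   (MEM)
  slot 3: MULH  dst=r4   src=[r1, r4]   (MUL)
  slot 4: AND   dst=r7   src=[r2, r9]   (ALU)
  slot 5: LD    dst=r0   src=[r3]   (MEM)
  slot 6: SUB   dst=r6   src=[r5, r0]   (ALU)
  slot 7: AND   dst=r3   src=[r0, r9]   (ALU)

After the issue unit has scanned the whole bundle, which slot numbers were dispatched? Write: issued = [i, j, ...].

slot 0 (ALU): ISSUE — free A0,Mu2,Ld2,B1 rp2 wp2
slot 1 (ALU): stall FU — free A0,Mu2,Ld2,B1 rp2 wp2
slot 2 (MEM): ISSUE — free A0,Mu2,Ld1,B1 rp0 wp2
slot 3 (MUL): stall RD_PORT — free A0,Mu2,Ld1,B1 rp0 wp2
slot 4 (ALU): stall FU — free A0,Mu2,Ld1,B1 rp0 wp2
slot 5 (MEM): stall RD_PORT — free A0,Mu2,Ld1,B1 rp0 wp2
slot 6 (ALU): stall FU — free A0,Mu2,Ld1,B1 rp0 wp2
slot 7 (ALU): stall FU — free A0,Mu2,Ld1,B1 rp0 wp2

issued = [0, 2]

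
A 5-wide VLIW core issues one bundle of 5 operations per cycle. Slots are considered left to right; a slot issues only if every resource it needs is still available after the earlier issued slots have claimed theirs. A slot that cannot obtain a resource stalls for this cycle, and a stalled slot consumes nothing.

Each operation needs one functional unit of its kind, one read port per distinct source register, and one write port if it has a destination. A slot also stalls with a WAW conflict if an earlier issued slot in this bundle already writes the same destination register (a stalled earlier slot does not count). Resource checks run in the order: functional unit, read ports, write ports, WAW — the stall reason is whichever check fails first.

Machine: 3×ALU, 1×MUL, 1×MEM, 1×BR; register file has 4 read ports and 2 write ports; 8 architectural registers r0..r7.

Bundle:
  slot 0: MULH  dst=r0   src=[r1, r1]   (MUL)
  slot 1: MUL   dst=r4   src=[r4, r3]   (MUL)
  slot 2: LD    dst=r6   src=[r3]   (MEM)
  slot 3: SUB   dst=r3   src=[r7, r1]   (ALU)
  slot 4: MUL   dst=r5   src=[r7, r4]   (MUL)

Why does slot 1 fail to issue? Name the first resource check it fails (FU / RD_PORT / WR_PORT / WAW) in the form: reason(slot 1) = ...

  0. MUL→r0 ⇒ go  {3A/0Mu/1Ld/1B | 3r 1w}
  1. MUL→r4 ⇒ no(FU)  {3A/0Mu/1Ld/1B | 3r 1w}
  2. MEM→r6 ⇒ go  {3A/0Mu/0Ld/1B | 2r 0w}
  3. ALU→r3 ⇒ no(WR_PORT)  {3A/0Mu/0Ld/1B | 2r 0w}
  4. MUL→r5 ⇒ no(FU)  {3A/0Mu/0Ld/1B | 2r 0w}

reason(slot 1) = FU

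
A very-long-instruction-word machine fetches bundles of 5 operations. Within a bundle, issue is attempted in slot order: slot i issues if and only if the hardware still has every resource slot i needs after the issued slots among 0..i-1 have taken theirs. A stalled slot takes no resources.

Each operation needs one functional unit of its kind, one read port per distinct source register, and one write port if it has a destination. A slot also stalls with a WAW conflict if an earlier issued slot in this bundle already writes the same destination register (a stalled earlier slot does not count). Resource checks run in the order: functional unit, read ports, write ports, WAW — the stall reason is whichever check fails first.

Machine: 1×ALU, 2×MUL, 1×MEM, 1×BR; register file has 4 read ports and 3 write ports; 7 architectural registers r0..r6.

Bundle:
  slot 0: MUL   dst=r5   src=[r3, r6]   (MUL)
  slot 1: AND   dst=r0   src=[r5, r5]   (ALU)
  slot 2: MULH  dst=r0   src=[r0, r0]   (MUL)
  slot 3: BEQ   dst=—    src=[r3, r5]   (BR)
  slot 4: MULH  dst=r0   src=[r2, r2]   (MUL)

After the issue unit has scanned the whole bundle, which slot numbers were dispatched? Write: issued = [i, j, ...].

#0 MUL src=r3,r6 dispatched  <A:1 Mu:1 Ld:1 B:1 rd:2 wr:2>
#1 ALU src=r5,r5 dispatched  <A:0 Mu:1 Ld:1 B:1 rd:1 wr:1>
#2 MUL src=r0,r0 held:WAW  <A:0 Mu:1 Ld:1 B:1 rd:1 wr:1>
#3 BR src=r3,r5 held:RD_PORT  <A:0 Mu:1 Ld:1 B:1 rd:1 wr:1>
#4 MUL src=r2,r2 held:WAW  <A:0 Mu:1 Ld:1 B:1 rd:1 wr:1>

issued = [0, 1]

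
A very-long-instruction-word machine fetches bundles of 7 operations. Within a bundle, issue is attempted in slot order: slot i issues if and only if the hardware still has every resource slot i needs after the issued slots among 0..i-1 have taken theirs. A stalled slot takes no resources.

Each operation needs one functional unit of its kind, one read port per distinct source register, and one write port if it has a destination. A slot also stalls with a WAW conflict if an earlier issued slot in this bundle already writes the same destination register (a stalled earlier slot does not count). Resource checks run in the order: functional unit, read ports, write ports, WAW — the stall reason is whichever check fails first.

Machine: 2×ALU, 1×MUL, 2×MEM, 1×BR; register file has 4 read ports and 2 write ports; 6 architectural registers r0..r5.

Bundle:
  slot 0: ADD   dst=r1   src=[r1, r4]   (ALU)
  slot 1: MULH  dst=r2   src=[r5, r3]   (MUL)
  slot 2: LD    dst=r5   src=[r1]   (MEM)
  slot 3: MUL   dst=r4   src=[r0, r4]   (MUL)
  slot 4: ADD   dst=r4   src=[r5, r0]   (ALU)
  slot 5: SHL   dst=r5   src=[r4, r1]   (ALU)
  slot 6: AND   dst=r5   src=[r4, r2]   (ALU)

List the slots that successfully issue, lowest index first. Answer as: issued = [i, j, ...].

slot 0 (ALU): ISSUE — free A1,Mu1,Ld2,B1 rp2 wp1
slot 1 (MUL): ISSUE — free A1,Mu0,Ld2,B1 rp0 wp0
slot 2 (MEM): stall RD_PORT — free A1,Mu0,Ld2,B1 rp0 wp0
slot 3 (MUL): stall FU — free A1,Mu0,Ld2,B1 rp0 wp0
slot 4 (ALU): stall RD_PORT — free A1,Mu0,Ld2,B1 rp0 wp0
slot 5 (ALU): stall RD_PORT — free A1,Mu0,Ld2,B1 rp0 wp0
slot 6 (ALU): stall RD_PORT — free A1,Mu0,Ld2,B1 rp0 wp0

issued = [0, 1]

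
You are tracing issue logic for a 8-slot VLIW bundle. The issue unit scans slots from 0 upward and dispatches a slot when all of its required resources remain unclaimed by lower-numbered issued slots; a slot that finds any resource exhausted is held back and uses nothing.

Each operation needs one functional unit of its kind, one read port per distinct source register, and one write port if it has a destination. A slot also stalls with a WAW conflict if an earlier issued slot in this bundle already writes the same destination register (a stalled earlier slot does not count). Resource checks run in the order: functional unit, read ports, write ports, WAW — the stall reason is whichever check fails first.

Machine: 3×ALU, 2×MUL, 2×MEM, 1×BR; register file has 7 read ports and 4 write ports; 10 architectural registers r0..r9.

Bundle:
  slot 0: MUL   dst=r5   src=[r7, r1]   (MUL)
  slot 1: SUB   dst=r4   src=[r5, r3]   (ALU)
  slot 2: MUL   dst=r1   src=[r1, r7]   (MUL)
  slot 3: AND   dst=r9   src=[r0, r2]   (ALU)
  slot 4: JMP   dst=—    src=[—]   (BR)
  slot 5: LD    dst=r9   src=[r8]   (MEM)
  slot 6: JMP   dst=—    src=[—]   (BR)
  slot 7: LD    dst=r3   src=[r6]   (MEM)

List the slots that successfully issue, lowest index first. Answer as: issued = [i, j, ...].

slot 0 (MUL): ISSUE — free A3,Mu1,Ld2,B1 rp5 wp3
slot 1 (ALU): ISSUE — free A2,Mu1,Ld2,B1 rp3 wp2
slot 2 (MUL): ISSUE — free A2,Mu0,Ld2,B1 rp1 wp1
slot 3 (ALU): stall RD_PORT — free A2,Mu0,Ld2,B1 rp1 wp1
slot 4 (BR): ISSUE — free A2,Mu0,Ld2,B0 rp1 wp1
slot 5 (MEM): ISSUE — free A2,Mu0,Ld1,B0 rp0 wp0
slot 6 (BR): stall FU — free A2,Mu0,Ld1,B0 rp0 wp0
slot 7 (MEM): stall RD_PORT — free A2,Mu0,Ld1,B0 rp0 wp0

issued = [0, 1, 2, 4, 5]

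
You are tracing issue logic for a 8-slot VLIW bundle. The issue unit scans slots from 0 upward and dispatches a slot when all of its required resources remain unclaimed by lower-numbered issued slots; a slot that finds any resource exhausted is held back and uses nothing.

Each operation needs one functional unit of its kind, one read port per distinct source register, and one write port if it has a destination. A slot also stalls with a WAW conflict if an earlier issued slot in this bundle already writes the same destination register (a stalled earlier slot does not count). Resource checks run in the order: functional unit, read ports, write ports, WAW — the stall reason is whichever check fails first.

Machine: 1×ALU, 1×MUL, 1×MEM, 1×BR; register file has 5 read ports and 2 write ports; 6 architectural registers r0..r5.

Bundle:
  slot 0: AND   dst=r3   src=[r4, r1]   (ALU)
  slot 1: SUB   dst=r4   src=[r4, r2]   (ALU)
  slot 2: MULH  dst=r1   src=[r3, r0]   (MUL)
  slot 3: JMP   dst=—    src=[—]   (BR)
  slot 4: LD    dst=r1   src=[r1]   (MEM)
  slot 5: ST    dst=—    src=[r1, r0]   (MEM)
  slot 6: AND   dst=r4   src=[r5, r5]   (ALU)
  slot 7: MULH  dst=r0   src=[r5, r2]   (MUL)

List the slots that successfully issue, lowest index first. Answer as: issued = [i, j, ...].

slot 0 (ALU): ISSUE — free A0,Mu1,Ld1,B1 rp3 wp1
slot 1 (ALU): stall FU — free A0,Mu1,Ld1,B1 rp3 wp1
slot 2 (MUL): ISSUE — free A0,Mu0,Ld1,B1 rp1 wp0
slot 3 (BR): ISSUE — free A0,Mu0,Ld1,B0 rp1 wp0
slot 4 (MEM): stall WR_PORT — free A0,Mu0,Ld1,B0 rp1 wp0
slot 5 (MEM): stall RD_PORT — free A0,Mu0,Ld1,B0 rp1 wp0
slot 6 (ALU): stall FU — free A0,Mu0,Ld1,B0 rp1 wp0
slot 7 (MUL): stall FU — free A0,Mu0,Ld1,B0 rp1 wp0

issued = [0, 2, 3]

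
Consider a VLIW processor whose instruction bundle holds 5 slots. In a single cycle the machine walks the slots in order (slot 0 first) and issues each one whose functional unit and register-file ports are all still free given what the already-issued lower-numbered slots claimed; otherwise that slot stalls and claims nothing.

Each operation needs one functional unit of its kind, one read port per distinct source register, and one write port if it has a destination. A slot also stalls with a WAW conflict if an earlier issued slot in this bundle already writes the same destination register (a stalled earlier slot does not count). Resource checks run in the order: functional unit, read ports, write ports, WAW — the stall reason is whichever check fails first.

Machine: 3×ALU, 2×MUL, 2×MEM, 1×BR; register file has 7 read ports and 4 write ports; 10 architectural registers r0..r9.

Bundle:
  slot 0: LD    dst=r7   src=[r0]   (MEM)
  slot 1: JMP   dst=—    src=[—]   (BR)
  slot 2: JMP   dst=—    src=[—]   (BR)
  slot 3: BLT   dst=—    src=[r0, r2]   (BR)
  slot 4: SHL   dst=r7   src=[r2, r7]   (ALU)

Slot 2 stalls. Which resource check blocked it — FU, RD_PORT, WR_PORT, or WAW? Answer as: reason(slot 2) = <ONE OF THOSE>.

(0) want 1×MEM +1rd +1wr — yes → AL3|MU2|ME1|BR1|rd6|wr3
(1) want 1×BR +0rd +0wr — yes → AL3|MU2|ME1|BR0|rd6|wr3
(2) want 1×BR +0rd +0wr — FU → AL3|MU2|ME1|BR0|rd6|wr3
(3) want 1×BR +2rd +0wr — FU → AL3|MU2|ME1|BR0|rd6|wr3
(4) want 1×ALU +2rd +1wr — WAW → AL3|MU2|ME1|BR0|rd6|wr3

reason(slot 2) = FU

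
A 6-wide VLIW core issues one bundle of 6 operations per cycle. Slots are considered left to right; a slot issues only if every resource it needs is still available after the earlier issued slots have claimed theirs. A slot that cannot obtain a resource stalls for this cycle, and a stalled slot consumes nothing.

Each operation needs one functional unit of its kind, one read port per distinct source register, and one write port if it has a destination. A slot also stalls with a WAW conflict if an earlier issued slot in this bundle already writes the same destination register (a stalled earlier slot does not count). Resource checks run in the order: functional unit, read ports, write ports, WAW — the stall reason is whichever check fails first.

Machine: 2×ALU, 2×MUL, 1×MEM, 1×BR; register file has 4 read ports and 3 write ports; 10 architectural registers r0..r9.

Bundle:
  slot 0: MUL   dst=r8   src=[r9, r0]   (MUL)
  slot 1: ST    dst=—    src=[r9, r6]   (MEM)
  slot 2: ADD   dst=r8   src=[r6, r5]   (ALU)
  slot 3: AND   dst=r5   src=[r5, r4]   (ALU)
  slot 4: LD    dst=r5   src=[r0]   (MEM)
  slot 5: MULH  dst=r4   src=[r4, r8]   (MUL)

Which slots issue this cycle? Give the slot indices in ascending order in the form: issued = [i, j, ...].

  0. MUL→r8 ⇒ go  {2A/1Mu/1Ld/1B | 2r 2w}
  1. MEM ⇒ go  {2A/1Mu/0Ld/1B | 0r 2w}
  2. ALU→r8 ⇒ no(RD_PORT)  {2A/1Mu/0Ld/1B | 0r 2w}
  3. ALU→r5 ⇒ no(RD_PORT)  {2A/1Mu/0Ld/1B | 0r 2w}
  4. MEM→r5 ⇒ no(FU)  {2A/1Mu/0Ld/1B | 0r 2w}
  5. MUL→r4 ⇒ no(RD_PORT)  {2A/1Mu/0Ld/1B | 0r 2w}

issued = [0, 1]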